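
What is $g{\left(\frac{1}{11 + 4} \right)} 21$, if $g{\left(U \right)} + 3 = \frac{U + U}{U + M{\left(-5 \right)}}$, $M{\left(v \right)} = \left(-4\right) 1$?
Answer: $- \frac{3759}{59} \approx -63.712$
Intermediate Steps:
$M{\left(v \right)} = -4$
$g{\left(U \right)} = -3 + \frac{2 U}{-4 + U}$ ($g{\left(U \right)} = -3 + \frac{U + U}{U - 4} = -3 + \frac{2 U}{-4 + U}$)
$g{\left(\frac{1}{11 + 4} \right)} 21 = \frac{12 - \frac{1}{11 + 4}}{-4 + \frac{1}{11 + 4}} \cdot 21 = \frac{12 - \frac{1}{15}}{-4 + \frac{1}{15}} \cdot 21 = \frac{12 - \frac{1}{15}}{- \frac{59}{15}} \cdot 21 = \left(- \frac{15}{59}\right) \frac{179}{15} \cdot 21 = \left(- \frac{179}{59}\right) 21 = - \frac{3759}{59}$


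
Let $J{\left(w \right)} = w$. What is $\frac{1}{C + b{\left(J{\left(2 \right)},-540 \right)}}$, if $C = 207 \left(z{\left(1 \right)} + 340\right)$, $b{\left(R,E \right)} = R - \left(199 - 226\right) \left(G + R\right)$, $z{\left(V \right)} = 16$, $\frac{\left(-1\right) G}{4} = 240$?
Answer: $\frac{1}{47828} \approx 2.0908 \cdot 10^{-5}$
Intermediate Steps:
$G = -960$ ($G = \left(-4\right) 240 = -960$)
$b{\left(R,E \right)} = -25920 + 28 R$ ($b{\left(R,E \right)} = R - \left(199 - 226\right) \left(-960 + R\right) = R - - 27 \left(-960 + R\right) = R - \left(25920 - 27 R\right) = R + \left(-25920 + 27 R\right) = -25920 + 28 R$)
$C = 73692$ ($C = 207 \left(16 + 340\right) = 207 \cdot 356 = 73692$)
$\frac{1}{C + b{\left(J{\left(2 \right)},-540 \right)}} = \frac{1}{73692 + \left(-25920 + 28 \cdot 2\right)} = \frac{1}{73692 + \left(-25920 + 56\right)} = \frac{1}{73692 - 25864} = \frac{1}{47828}$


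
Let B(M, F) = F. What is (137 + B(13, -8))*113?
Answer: 14577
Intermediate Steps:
(137 + B(13, -8))*113 = (137 - 8)*113 = 129*113 = 14577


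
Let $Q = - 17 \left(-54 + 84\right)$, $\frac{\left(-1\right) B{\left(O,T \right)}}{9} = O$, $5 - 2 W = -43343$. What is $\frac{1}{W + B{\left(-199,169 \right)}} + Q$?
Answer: $- \frac{11967149}{23465} \approx -510.0$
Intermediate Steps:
$W = 21674$ ($W = \frac{5}{2} - - \frac{43343}{2} = \frac{5}{2} + \frac{43343}{2} = 21674$)
$B{\left(O,T \right)} = - 9 O$
$Q = -510$ ($Q = \left(-17\right) 30 = -510$)
$\frac{1}{W + B{\left(-199,169 \right)}} + Q = \frac{1}{21674 - -1791} - 510 = \frac{1}{21674 + 1791} - 510 = \frac{1}{23465} - 510 = - \frac{11967149}{23465}$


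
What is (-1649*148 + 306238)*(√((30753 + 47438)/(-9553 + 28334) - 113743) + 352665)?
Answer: 21930825690 + 124372*I*√10029660119213/18781 ≈ 2.1931e+10 + 2.0972e+7*I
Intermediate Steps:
(-1649*148 + 306238)*(√((30753 + 47438)/(-9553 + 28334) - 113743) + 352665) = (-244052 + 306238)*(√(78191/18781 - 113743) + 352665) = 62186*(√(78191*(1/18781) - 113743) + 352665) = 62186*(√(78191/18781 - 113743) + 352665) = 62186*(√(-2136129092/18781) + 352665) = 62186*(2*I*√10029660119213/18781 + 352665) = 62186*(352665 + 2*I*√10029660119213/18781) = 21930825690 + 124372*I*√10029660119213/18781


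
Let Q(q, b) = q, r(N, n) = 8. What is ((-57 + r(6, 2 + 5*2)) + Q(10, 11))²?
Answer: 1521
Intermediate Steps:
((-57 + r(6, 2 + 5*2)) + Q(10, 11))² = ((-57 + 8) + 10)² = (-49 + 10)² = (-39)² = 1521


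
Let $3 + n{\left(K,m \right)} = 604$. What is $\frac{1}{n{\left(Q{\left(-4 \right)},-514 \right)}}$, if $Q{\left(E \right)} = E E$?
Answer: $\frac{1}{601} \approx 0.0016639$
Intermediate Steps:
$Q{\left(E \right)} = E^{2}$
$n{\left(K,m \right)} = 601$ ($n{\left(K,m \right)} = -3 + 604 = 601$)
$\frac{1}{n{\left(Q{\left(-4 \right)},-514 \right)}} = \frac{1}{601}$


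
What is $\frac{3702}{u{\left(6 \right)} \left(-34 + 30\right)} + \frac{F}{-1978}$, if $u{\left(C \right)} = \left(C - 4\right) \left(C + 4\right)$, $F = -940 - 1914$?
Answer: $- \frac{1773559}{39560} \approx -44.832$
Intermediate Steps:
$F = -2854$
$u{\left(C \right)} = \left(-4 + C\right) \left(4 + C\right)$
$\frac{3702}{u{\left(6 \right)} \left(-34 + 30\right)} + \frac{F}{-1978} = \frac{3702}{\left(-16 + 6^{2}\right) \left(-34 + 30\right)} - \frac{2854}{-1978} = \frac{3702}{\left(-16 + 36\right) \left(-4\right)} - - \frac{1427}{989} = \frac{3702}{20 \left(-4\right)} + \frac{1427}{989} = \frac{3702}{-80} + \frac{1427}{989} = 3702 \left(- \frac{1}{80}\right) + \frac{1427}{989} = - \frac{1851}{40} + \frac{1427}{989} = - \frac{1773559}{39560}$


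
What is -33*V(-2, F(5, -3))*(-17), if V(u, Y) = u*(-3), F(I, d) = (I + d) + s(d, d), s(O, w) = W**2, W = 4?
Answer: 3366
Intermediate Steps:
s(O, w) = 16 (s(O, w) = 4**2 = 16)
F(I, d) = 16 + I + d (F(I, d) = (I + d) + 16 = 16 + I + d)
V(u, Y) = -3*u
-33*V(-2, F(5, -3))*(-17) = -(-99)*(-2)*(-17) = -33*6*(-17) = -198*(-17) = 3366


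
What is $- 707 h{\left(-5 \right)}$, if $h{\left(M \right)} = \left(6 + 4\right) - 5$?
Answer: $-3535$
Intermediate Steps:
$h{\left(M \right)} = 5$ ($h{\left(M \right)} = 10 - 5 = 5$)
$- 707 h{\left(-5 \right)} = \left(-707\right) 5 = -3535$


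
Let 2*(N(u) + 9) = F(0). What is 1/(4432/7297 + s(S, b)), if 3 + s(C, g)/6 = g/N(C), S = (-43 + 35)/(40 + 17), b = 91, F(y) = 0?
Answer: -21891/1708796 ≈ -0.012811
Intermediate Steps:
N(u) = -9 (N(u) = -9 + (½)*0 = -9 + 0 = -9)
S = -8/57 ≈ -0.14035
s(C, g) = -18 - 2*g/3 (s(C, g) = -18 + 6*(g/(-9)) = -18 + 6*(g*(-⅑)) = -18 + 6*(-g/9) = -18 - 2*g/3)
1/(4432/7297 + s(S, b)) = 1/(4432/7297 + (-18 - ⅔*91)) = 1/(4432*(1/7297) + (-18 - 182/3)) = 1/(4432/7297 - 236/3) = 1/(-1708796/21891) = -21891/1708796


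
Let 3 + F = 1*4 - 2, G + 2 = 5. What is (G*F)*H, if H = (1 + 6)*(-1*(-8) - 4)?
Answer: -84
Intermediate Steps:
G = 3 (G = -2 + 5 = 3)
F = -1 (F = -3 + (1*4 - 2) = -3 + (4 - 2) = -3 + 2 = -1)
H = 28 (H = 7*(8 - 4) = 7*4 = 28)
(G*F)*H = (3*(-1))*28 = -3*28 = -84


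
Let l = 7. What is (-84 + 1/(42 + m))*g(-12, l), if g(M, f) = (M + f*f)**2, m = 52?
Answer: -10808255/94 ≈ -1.1498e+5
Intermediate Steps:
g(M, f) = (M + f**2)**2
(-84 + 1/(42 + m))*g(-12, l) = (-84 + 1/(42 + 52))*(-12 + 7**2)**2 = (-84 + 1/94)*(-12 + 49)**2 = (-84 + 1/94)*37**2 = -7895/94*1369 = -10808255/94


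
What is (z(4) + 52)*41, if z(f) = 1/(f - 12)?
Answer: 17015/8 ≈ 2126.9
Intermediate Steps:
z(f) = 1/(-12 + f)
(z(4) + 52)*41 = (1/(-12 + 4) + 52)*41 = (1/(-8) + 52)*41 = (-⅛ + 52)*41 = (415/8)*41 = 17015/8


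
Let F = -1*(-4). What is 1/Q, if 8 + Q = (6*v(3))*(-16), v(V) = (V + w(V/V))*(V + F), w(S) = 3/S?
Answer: -1/4040 ≈ -0.00024752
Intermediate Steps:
F = 4
v(V) = (3 + V)*(4 + V) (v(V) = (V + 3/((V/V)))*(V + 4) = (V + 3/1)*(4 + V) = (V + 3*1)*(4 + V) = (V + 3)*(4 + V) = (3 + V)*(4 + V))
Q = -4040 (Q = -8 + (6*(12 + 3² + 7*3))*(-16) = -8 + (6*(12 + 9 + 21))*(-16) = -8 + (6*42)*(-16) = -8 + 252*(-16) = -8 - 4032 = -4040)
1/Q = 1/(-4040) = -1/4040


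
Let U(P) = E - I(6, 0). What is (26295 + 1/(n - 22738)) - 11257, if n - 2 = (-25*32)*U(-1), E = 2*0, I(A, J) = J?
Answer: 341903967/22736 ≈ 15038.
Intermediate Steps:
E = 0
U(P) = 0 (U(P) = 0 - 1*0 = 0 + 0 = 0)
n = 2 (n = 2 - 25*32*0 = 2 - 800*0 = 2 + 0 = 2)
(26295 + 1/(n - 22738)) - 11257 = (26295 + 1/(2 - 22738)) - 11257 = (26295 + 1/(-22736)) - 11257 = (26295 - 1/22736) - 11257 = 597843119/22736 - 11257 = 341903967/22736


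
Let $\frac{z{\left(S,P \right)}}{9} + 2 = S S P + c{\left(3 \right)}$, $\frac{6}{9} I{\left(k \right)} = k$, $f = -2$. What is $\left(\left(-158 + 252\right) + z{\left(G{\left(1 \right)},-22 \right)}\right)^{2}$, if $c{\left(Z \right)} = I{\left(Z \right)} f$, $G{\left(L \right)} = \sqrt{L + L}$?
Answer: $160801$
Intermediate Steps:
$I{\left(k \right)} = \frac{3 k}{2}$
$G{\left(L \right)} = \sqrt{2} \sqrt{L}$ ($G{\left(L \right)} = \sqrt{2 L} = \sqrt{2} \sqrt{L}$)
$c{\left(Z \right)} = - 3 Z$ ($c{\left(Z \right)} = \frac{3 Z}{2} \left(-2\right) = - 3 Z$)
$z{\left(S,P \right)} = -99 + 9 P S^{2}$ ($z{\left(S,P \right)} = -18 + 9 \left(S S P - 9\right) = -18 + 9 \left(S^{2} P - 9\right) = -18 + 9 \left(P S^{2} - 9\right) = -18 + 9 \left(-9 + P S^{2}\right) = -18 + \left(-81 + 9 P S^{2}\right) = -99 + 9 P S^{2}$)
$\left(\left(-158 + 252\right) + z{\left(G{\left(1 \right)},-22 \right)}\right)^{2} = \left(\left(-158 + 252\right) + \left(-99 + 9 \left(-22\right) \left(\sqrt{2} \sqrt{1}\right)^{2}\right)\right)^{2} = \left(94 + \left(-99 + 9 \left(-22\right) \left(\sqrt{2} \cdot 1\right)^{2}\right)\right)^{2} = \left(94 + \left(-99 + 9 \left(-22\right) \left(\sqrt{2}\right)^{2}\right)\right)^{2} = \left(94 + \left(-99 + 9 \left(-22\right) 2\right)\right)^{2} = \left(94 - 495\right)^{2} = \left(-401\right)^{2} = 160801$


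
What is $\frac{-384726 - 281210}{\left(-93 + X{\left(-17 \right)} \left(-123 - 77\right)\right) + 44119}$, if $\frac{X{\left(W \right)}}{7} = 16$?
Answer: $- \frac{332968}{10813} \approx -30.793$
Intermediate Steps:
$X{\left(W \right)} = 112$ ($X{\left(W \right)} = 7 \cdot 16 = 112$)
$\frac{-384726 - 281210}{\left(-93 + X{\left(-17 \right)} \left(-123 - 77\right)\right) + 44119} = \frac{-384726 - 281210}{\left(-93 + 112 \left(-123 - 77\right)\right) + 44119} = - \frac{665936}{\left(-93 + 112 \left(-123 - 77\right)\right) + 44119} = - \frac{665936}{\left(-93 + 112 \left(-200\right)\right) + 44119} = - \frac{665936}{\left(-93 - 22400\right) + 44119} = - \frac{665936}{-22493 + 44119} = - \frac{665936}{21626} = \left(-665936\right) \frac{1}{21626} = - \frac{332968}{10813}$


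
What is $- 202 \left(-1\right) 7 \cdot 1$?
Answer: $1414$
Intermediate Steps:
$- 202 \left(-1\right) 7 \cdot 1 = - 202 \left(\left(-7\right) 1\right) = \left(-202\right) \left(-7\right) = 1414$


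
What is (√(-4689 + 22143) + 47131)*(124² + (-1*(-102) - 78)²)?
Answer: 751833712 + 15952*√17454 ≈ 7.5394e+8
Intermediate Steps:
(√(-4689 + 22143) + 47131)*(124² + (-1*(-102) - 78)²) = (√17454 + 47131)*(15376 + (102 - 78)²) = (47131 + √17454)*(15376 + 24²) = (47131 + √17454)*(15376 + 576) = (47131 + √17454)*15952 = 751833712 + 15952*√17454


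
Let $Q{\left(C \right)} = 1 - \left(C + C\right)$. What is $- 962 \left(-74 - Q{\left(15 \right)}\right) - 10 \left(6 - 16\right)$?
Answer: $43390$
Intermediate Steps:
$Q{\left(C \right)} = 1 - 2 C$
$- 962 \left(-74 - Q{\left(15 \right)}\right) - 10 \left(6 - 16\right) = - 962 \left(-74 - \left(1 - 30\right)\right) - 10 \left(6 - 16\right) = - 962 \left(-74 - \left(1 - 30\right)\right) - -100 = - 962 \left(-74 - -29\right) + 100 = - 962 \left(-74 + 29\right) + 100 = \left(-962\right) \left(-45\right) + 100 = 43290 + 100 = 43390$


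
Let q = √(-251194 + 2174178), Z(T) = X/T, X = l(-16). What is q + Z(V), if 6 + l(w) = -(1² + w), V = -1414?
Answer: -9/1414 + 2*√480746 ≈ 1386.7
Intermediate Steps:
l(w) = -7 - w (l(w) = -6 - (1² + w) = -6 - (1 + w) = -6 + (-1 - w) = -7 - w)
X = 9 (X = -7 - 1*(-16) = -7 + 16 = 9)
Z(T) = 9/T
q = 2*√480746 (q = √1922984 = 2*√480746 ≈ 1386.7)
q + Z(V) = 2*√480746 + 9/(-1414) = 2*√480746 + 9*(-1/1414) = 2*√480746 - 9/1414 = -9/1414 + 2*√480746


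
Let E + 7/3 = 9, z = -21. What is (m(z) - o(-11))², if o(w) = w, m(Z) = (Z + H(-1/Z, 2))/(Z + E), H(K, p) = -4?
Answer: 300304/1849 ≈ 162.41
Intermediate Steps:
E = 20/3 (E = -7/3 + 9 = 20/3 ≈ 6.6667)
m(Z) = (-4 + Z)/(20/3 + Z) (m(Z) = (Z - 4)/(Z + 20/3) = (-4 + Z)/(20/3 + Z))
(m(z) - o(-11))² = (3*(-4 - 21)/(20 + 3*(-21)) - 1*(-11))² = (3*(-25)/(20 - 63) + 11)² = (3*(-25)/(-43) + 11)² = (3*(-1/43)*(-25) + 11)² = (75/43 + 11)² = (548/43)² = 300304/1849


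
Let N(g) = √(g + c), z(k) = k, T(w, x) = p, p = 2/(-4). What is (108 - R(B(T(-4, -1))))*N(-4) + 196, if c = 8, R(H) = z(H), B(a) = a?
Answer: 413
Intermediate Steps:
p = -½ (p = 2*(-¼) = -½ ≈ -0.50000)
T(w, x) = -½
R(H) = H
N(g) = √(8 + g) (N(g) = √(g + 8) = √(8 + g))
(108 - R(B(T(-4, -1))))*N(-4) + 196 = (108 - 1*(-½))*√(8 - 4) + 196 = (108 + ½)*√4 + 196 = (217/2)*2 + 196 = 217 + 196 = 413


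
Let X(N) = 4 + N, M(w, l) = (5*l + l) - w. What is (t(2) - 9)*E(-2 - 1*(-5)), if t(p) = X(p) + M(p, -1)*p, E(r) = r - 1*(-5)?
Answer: -152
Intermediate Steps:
E(r) = 5 + r (E(r) = r + 5 = 5 + r)
M(w, l) = -w + 6*l (M(w, l) = 6*l - w = -w + 6*l)
t(p) = 4 + p + p*(-6 - p) (t(p) = (4 + p) + (-p + 6*(-1))*p = (4 + p) + (-p - 6)*p = (4 + p) + (-6 - p)*p = (4 + p) + p*(-6 - p) = 4 + p + p*(-6 - p))
(t(2) - 9)*E(-2 - 1*(-5)) = ((4 + 2 - 1*2*(6 + 2)) - 9)*(5 + (-2 - 1*(-5))) = ((4 + 2 - 1*2*8) - 9)*(5 + (-2 + 5)) = ((4 + 2 - 16) - 9)*(5 + 3) = (-10 - 9)*8 = -19*8 = -152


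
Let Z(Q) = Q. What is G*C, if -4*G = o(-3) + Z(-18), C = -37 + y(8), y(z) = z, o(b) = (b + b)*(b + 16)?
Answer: -696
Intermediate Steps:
o(b) = 2*b*(16 + b) (o(b) = (2*b)*(16 + b) = 2*b*(16 + b))
C = -29 (C = -37 + 8 = -29)
G = 24 (G = -(2*(-3)*(16 - 3) - 18)/4 = -(2*(-3)*13 - 18)/4 = -(-78 - 18)/4 = -¼*(-96) = 24)
G*C = 24*(-29) = -696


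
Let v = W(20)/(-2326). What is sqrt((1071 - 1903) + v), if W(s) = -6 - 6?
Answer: I*sqrt(1125330430)/1163 ≈ 28.844*I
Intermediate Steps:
W(s) = -12
v = 6/1163 (v = -12/(-2326) = -12*(-1/2326) = 6/1163 ≈ 0.0051591)
sqrt((1071 - 1903) + v) = sqrt((1071 - 1903) + 6/1163) = sqrt(-832 + 6/1163) = sqrt(-967610/1163) = I*sqrt(1125330430)/1163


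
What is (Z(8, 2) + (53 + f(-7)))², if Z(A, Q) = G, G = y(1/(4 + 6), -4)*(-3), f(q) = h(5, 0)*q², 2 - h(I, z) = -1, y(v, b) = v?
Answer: 3988009/100 ≈ 39880.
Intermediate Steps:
h(I, z) = 3 (h(I, z) = 2 - 1*(-1) = 2 + 1 = 3)
f(q) = 3*q²
G = -3/10 (G = -3/(4 + 6) = -3/10 ≈ -0.30000)
Z(A, Q) = -3/10
(Z(8, 2) + (53 + f(-7)))² = (-3/10 + (53 + 3*(-7)²))² = (-3/10 + (53 + 3*49))² = (-3/10 + (53 + 147))² = (-3/10 + 200)² = (1997/10)² = 3988009/100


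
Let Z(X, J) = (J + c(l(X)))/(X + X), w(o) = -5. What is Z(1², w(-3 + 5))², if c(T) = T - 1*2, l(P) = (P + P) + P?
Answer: 4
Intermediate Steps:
l(P) = 3*P (l(P) = 2*P + P = 3*P)
c(T) = -2 + T (c(T) = T - 2 = -2 + T)
Z(X, J) = (-2 + J + 3*X)/(2*X) (Z(X, J) = (J + (-2 + 3*X))/(X + X) = (-2 + J + 3*X)/((2*X)) = (-2 + J + 3*X)*(1/(2*X)) = (-2 + J + 3*X)/(2*X))
Z(1², w(-3 + 5))² = ((-2 - 5 + 3*1²)/(2*(1²)))² = ((½)*(-2 - 5 + 3*1)/1)² = ((½)*1*(-2 - 5 + 3))² = ((½)*1*(-4))² = (-2)² = 4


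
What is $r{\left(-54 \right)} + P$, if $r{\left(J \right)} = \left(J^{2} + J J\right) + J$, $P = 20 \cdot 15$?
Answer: $6078$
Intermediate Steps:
$P = 300$
$r{\left(J \right)} = J + 2 J^{2}$ ($r{\left(J \right)} = \left(J^{2} + J^{2}\right) + J = 2 J^{2} + J = J + 2 J^{2}$)
$r{\left(-54 \right)} + P = - 54 \left(1 + 2 \left(-54\right)\right) + 300 = - 54 \left(1 - 108\right) + 300 = \left(-54\right) \left(-107\right) + 300 = 5778 + 300 = 6078$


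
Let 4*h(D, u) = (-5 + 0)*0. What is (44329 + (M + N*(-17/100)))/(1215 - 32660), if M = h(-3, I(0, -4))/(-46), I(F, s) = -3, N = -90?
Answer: -443443/314450 ≈ -1.4102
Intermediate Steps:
h(D, u) = 0 (h(D, u) = ((-5 + 0)*0)/4 = (-5*0)/4 = (1/4)*0 = 0)
M = 0 (M = 0/(-46) = 0*(-1/46) = 0)
(44329 + (M + N*(-17/100)))/(1215 - 32660) = (44329 + (0 - (-1530)/100))/(1215 - 32660) = (44329 + (0 - (-1530)/100))/(-31445) = (44329 + (0 - 90*(-17/100)))*(-1/31445) = (44329 + (0 + 153/10))*(-1/31445) = (44329 + 153/10)*(-1/31445) = (443443/10)*(-1/31445) = -443443/314450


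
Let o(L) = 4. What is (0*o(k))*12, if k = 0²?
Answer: 0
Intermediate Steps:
k = 0
(0*o(k))*12 = (0*4)*12 = 0*12 = 0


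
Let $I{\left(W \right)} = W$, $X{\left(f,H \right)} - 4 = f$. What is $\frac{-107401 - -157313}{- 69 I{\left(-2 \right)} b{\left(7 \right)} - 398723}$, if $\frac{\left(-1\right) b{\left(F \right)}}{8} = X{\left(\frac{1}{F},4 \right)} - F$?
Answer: $- \frac{349384}{2768981} \approx -0.12618$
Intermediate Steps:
$X{\left(f,H \right)} = 4 + f$
$b{\left(F \right)} = -32 - \frac{8}{F} + 8 F$ ($b{\left(F \right)} = - 8 \left(\left(4 + \frac{1}{F}\right) - F\right) = - 8 \left(4 + \frac{1}{F} - F\right) = -32 - \frac{8}{F} + 8 F$)
$\frac{-107401 - -157313}{- 69 I{\left(-2 \right)} b{\left(7 \right)} - 398723} = \frac{-107401 - -157313}{\left(-69\right) \left(-2\right) \left(-32 - \frac{8}{7} + 8 \cdot 7\right) - 398723} = \frac{-107401 + 157313}{138 \left(-32 - \frac{8}{7} + 56\right) - 398723} = \frac{49912}{138 \left(-32 - \frac{8}{7} + 56\right) - 398723} = \frac{49912}{138 \cdot \frac{160}{7} - 398723} = \frac{49912}{\frac{22080}{7} - 398723} = \frac{49912}{- \frac{2768981}{7}} = 49912 \left(- \frac{7}{2768981}\right) = - \frac{349384}{2768981}$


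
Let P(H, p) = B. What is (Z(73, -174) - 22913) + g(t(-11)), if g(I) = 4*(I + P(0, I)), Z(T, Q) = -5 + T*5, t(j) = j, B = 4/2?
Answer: -22589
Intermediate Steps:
B = 2 (B = 4*(½) = 2)
P(H, p) = 2
Z(T, Q) = -5 + 5*T
g(I) = 8 + 4*I (g(I) = 4*(I + 2) = 4*(2 + I) = 8 + 4*I)
(Z(73, -174) - 22913) + g(t(-11)) = ((-5 + 5*73) - 22913) + (8 + 4*(-11)) = ((-5 + 365) - 22913) + (8 - 44) = (360 - 22913) - 36 = -22553 - 36 = -22589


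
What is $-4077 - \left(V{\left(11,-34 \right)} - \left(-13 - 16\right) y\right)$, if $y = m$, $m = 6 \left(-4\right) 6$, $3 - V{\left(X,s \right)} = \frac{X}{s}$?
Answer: $\frac{3253}{34} \approx 95.677$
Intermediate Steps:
$V{\left(X,s \right)} = 3 - \frac{X}{s}$
$m = -144$ ($m = \left(-24\right) 6 = -144$)
$y = -144$
$-4077 - \left(V{\left(11,-34 \right)} - \left(-13 - 16\right) y\right) = -4077 - \left(\left(3 - \frac{11}{-34}\right) - \left(-13 - 16\right) \left(-144\right)\right) = -4077 - \left(\left(3 - 11 \left(- \frac{1}{34}\right)\right) - \left(-29\right) \left(-144\right)\right) = -4077 - \left(\left(3 + \frac{11}{34}\right) - 4176\right) = -4077 - \left(\frac{113}{34} - 4176\right) = -4077 - - \frac{141871}{34} = -4077 + \frac{141871}{34} = \frac{3253}{34}$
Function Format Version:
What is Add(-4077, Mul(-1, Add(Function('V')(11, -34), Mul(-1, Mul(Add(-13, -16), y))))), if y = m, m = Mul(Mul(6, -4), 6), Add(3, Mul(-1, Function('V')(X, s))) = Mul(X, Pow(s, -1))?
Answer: Rational(3253, 34) ≈ 95.677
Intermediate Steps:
Function('V')(X, s) = Add(3, Mul(-1, X, Pow(s, -1))) (Function('V')(X, s) = Add(3, Mul(-1, Mul(X, Pow(s, -1)))) = Add(3, Mul(-1, X, Pow(s, -1))))
m = -144 (m = Mul(-24, 6) = -144)
y = -144
Add(-4077, Mul(-1, Add(Function('V')(11, -34), Mul(-1, Mul(Add(-13, -16), y))))) = Add(-4077, Mul(-1, Add(Add(3, Mul(-1, 11, Pow(-34, -1))), Mul(-1, Mul(Add(-13, -16), -144))))) = Add(-4077, Mul(-1, Add(Add(3, Mul(-1, 11, Rational(-1, 34))), Mul(-1, Mul(-29, -144))))) = Add(-4077, Mul(-1, Add(Add(3, Rational(11, 34)), Mul(-1, 4176)))) = Add(-4077, Mul(-1, Add(Rational(113, 34), -4176))) = Add(-4077, Mul(-1, Rational(-141871, 34))) = Add(-4077, Rational(141871, 34)) = Rational(3253, 34)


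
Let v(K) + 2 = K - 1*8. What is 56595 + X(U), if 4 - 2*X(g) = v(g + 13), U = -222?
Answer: 113413/2 ≈ 56707.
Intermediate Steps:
v(K) = -10 + K (v(K) = -2 + (K - 1*8) = -2 + (K - 8) = -2 + (-8 + K) = -10 + K)
X(g) = ½ - g/2 (X(g) = 2 - (-10 + (g + 13))/2 = 2 - (-10 + (13 + g))/2 = 2 - (3 + g)/2 = 2 + (-3/2 - g/2) = ½ - g/2)
56595 + X(U) = 56595 + (½ - ½*(-222)) = 56595 + (½ + 111) = 56595 + 223/2 = 113413/2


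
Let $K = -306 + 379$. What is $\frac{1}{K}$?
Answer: $\frac{1}{73} \approx 0.013699$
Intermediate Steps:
$K = 73$
$\frac{1}{K} = \frac{1}{73}$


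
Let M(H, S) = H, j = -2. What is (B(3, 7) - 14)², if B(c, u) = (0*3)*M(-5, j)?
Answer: 196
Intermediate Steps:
B(c, u) = 0 (B(c, u) = (0*3)*(-5) = 0*(-5) = 0)
(B(3, 7) - 14)² = (0 - 14)² = (-14)² = 196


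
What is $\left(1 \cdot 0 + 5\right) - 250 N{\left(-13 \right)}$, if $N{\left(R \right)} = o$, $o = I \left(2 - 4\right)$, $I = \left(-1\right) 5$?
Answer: $-2495$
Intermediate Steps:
$I = -5$
$o = 10$ ($o = - 5 \left(2 - 4\right) = \left(-5\right) \left(-2\right) = 10$)
$N{\left(R \right)} = 10$
$\left(1 \cdot 0 + 5\right) - 250 N{\left(-13 \right)} = \left(1 \cdot 0 + 5\right) - 2500 = \left(0 + 5\right) - 2500 = 5 - 2500 = -2495$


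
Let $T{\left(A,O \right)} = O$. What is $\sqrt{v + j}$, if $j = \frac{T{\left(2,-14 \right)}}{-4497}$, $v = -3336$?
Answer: $\frac{i \sqrt{67463895066}}{4497} \approx 57.758 i$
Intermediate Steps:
$j = \frac{14}{4497}$ ($j = - \frac{14}{-4497} = \left(-14\right) \left(- \frac{1}{4497}\right) = \frac{14}{4497} \approx 0.0031132$)
$\sqrt{v + j} = \sqrt{-3336 + \frac{14}{4497}} = \sqrt{- \frac{15001978}{4497}} = \frac{i \sqrt{67463895066}}{4497}$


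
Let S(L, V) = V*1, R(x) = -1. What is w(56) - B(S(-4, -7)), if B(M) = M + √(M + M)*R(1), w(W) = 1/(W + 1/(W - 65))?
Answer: 3530/503 + I*√14 ≈ 7.0179 + 3.7417*I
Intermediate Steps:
w(W) = 1/(W + 1/(-65 + W))
S(L, V) = V
B(M) = M - √2*√M (B(M) = M + √(M + M)*(-1) = M + √(2*M)*(-1) = M + (√2*√M)*(-1) = M - √2*√M)
w(56) - B(S(-4, -7)) = (-65 + 56)/(1 + 56² - 65*56) - (-7 - √2*√(-7)) = -9/(1 + 3136 - 3640) - (-7 - √2*I*√7) = -9/(-503) - (-7 - I*√14) = -1/503*(-9) + (7 + I*√14) = 9/503 + (7 + I*√14) = 3530/503 + I*√14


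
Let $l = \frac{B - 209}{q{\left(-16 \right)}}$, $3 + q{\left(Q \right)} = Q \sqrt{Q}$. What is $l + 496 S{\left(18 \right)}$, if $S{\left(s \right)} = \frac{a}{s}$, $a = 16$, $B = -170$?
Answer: $\frac{16298873}{36945} - \frac{24256 i}{4105} \approx 441.17 - 5.9089 i$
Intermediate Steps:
$q{\left(Q \right)} = -3 + Q^{\frac{3}{2}}$ ($q{\left(Q \right)} = -3 + Q \sqrt{Q} = -3 + Q^{\frac{3}{2}}$)
$S{\left(s \right)} = \frac{16}{s}$
$l = - \frac{379 \left(-3 + 64 i\right)}{4105}$ ($l = \frac{-170 - 209}{-3 + \left(-16\right)^{\frac{3}{2}}} = \frac{-170 - 209}{-3 - 64 i} = - 379 \frac{-3 + 64 i}{4105} = - \frac{379 \left(-3 + 64 i\right)}{4105} \approx 0.27698 - 5.9089 i$)
$l + 496 S{\left(18 \right)} = \left(\frac{1137}{4105} - \frac{24256 i}{4105}\right) + 496 \cdot \frac{16}{18} = \left(\frac{1137}{4105} - \frac{24256 i}{4105}\right) + 496 \cdot 16 \cdot \frac{1}{18} = \left(\frac{1137}{4105} - \frac{24256 i}{4105}\right) + 496 \cdot \frac{8}{9} = \left(\frac{1137}{4105} - \frac{24256 i}{4105}\right) + \frac{3968}{9} = \frac{16298873}{36945} - \frac{24256 i}{4105}$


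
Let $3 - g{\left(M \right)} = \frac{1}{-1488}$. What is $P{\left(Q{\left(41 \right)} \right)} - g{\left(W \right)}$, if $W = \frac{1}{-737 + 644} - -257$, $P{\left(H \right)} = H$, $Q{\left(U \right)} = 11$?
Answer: $\frac{11903}{1488} \approx 7.9993$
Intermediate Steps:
$W = \frac{23900}{93}$ ($W = \frac{1}{-93} + 257 = - \frac{1}{93} + 257 = \frac{23900}{93} \approx 256.99$)
$g{\left(M \right)} = \frac{4465}{1488}$ ($g{\left(M \right)} = 3 - \frac{1}{-1488} = 3 - - \frac{1}{1488} = 3 + \frac{1}{1488} = \frac{4465}{1488}$)
$P{\left(Q{\left(41 \right)} \right)} - g{\left(W \right)} = 11 - \frac{4465}{1488} = \frac{11903}{1488}$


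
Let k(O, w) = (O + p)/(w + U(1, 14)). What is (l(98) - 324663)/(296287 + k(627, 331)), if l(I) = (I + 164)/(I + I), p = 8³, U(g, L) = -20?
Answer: -9895038173/9030346808 ≈ -1.0958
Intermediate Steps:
p = 512
k(O, w) = (512 + O)/(-20 + w) (k(O, w) = (O + 512)/(w - 20) = (512 + O)/(-20 + w))
l(I) = (164 + I)/(2*I) (l(I) = (164 + I)/((2*I)) = (164 + I)*(1/(2*I)) = (164 + I)/(2*I))
(l(98) - 324663)/(296287 + k(627, 331)) = ((½)*(164 + 98)/98 - 324663)/(296287 + (512 + 627)/(-20 + 331)) = ((½)*(1/98)*262 - 324663)/(296287 + 1139/311) = (131/98 - 324663)/(296287 + (1/311)*1139) = -31816843/(98*(296287 + 1139/311)) = -31816843/(98*92146396/311) = -31816843/98*311/92146396 = -9895038173/9030346808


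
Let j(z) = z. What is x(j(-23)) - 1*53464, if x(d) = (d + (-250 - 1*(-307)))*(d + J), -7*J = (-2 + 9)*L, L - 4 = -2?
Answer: -54314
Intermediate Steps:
L = 2 (L = 4 - 2 = 2)
J = -2 (J = -(-2 + 9)*2/7 = -2 ≈ -2.0000)
x(d) = (-2 + d)*(57 + d) (x(d) = (d + (-250 - 1*(-307)))*(d - 2) = (d + (-250 + 307))*(-2 + d) = (d + 57)*(-2 + d) = (57 + d)*(-2 + d) = (-2 + d)*(57 + d))
x(j(-23)) - 1*53464 = (-114 + (-23)² + 55*(-23)) - 1*53464 = (-114 + 529 - 1265) - 53464 = -850 - 53464 = -54314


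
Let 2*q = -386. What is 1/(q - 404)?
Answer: -1/597 ≈ -0.0016750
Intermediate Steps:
q = -193 (q = (½)*(-386) = -193)
1/(q - 404) = 1/(-193 - 404) = 1/(-597) = -1/597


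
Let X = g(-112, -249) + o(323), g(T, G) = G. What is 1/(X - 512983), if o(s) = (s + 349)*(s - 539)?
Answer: -1/658384 ≈ -1.5189e-6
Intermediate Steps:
o(s) = (-539 + s)*(349 + s) (o(s) = (349 + s)*(-539 + s) = (-539 + s)*(349 + s))
X = -145401 (X = -249 + (-188111 + 323² - 190*323) = -249 + (-188111 + 104329 - 61370) = -249 - 145152 = -145401)
1/(X - 512983) = 1/(-145401 - 512983) = 1/(-658384) = -1/658384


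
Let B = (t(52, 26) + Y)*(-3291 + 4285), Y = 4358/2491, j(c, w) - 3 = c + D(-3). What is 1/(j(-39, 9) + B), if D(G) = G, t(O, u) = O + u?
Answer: 2491/197366915 ≈ 1.2621e-5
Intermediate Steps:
j(c, w) = c (j(c, w) = 3 + (c - 3) = 3 + (-3 + c) = c)
Y = 4358/2491 (Y = 4358*(1/2491) = 4358/2491 ≈ 1.7495)
B = 197464064/2491 (B = ((52 + 26) + 4358/2491)*(-3291 + 4285) = (78 + 4358/2491)*994 = (198656/2491)*994 = 197464064/2491 ≈ 79271.)
1/(j(-39, 9) + B) = 1/(-39 + 197464064/2491) = 1/(197366915/2491) = 2491/197366915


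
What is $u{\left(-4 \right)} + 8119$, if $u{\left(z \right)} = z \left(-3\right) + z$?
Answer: $8127$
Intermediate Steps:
$u{\left(z \right)} = - 2 z$ ($u{\left(z \right)} = - 3 z + z = - 2 z$)
$u{\left(-4 \right)} + 8119 = \left(-2\right) \left(-4\right) + 8119 = 8 + 8119 = 8127$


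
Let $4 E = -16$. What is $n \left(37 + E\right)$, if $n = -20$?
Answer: $-660$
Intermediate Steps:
$E = -4$ ($E = \frac{1}{4} \left(-16\right) = -4$)
$n \left(37 + E\right) = - 20 \left(37 - 4\right) = \left(-20\right) 33 = -660$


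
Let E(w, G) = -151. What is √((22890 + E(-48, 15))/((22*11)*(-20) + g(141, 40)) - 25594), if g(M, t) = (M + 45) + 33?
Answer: 17*I*√1891453857/4621 ≈ 160.0*I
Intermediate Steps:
g(M, t) = 78 + M (g(M, t) = (45 + M) + 33 = 78 + M)
√((22890 + E(-48, 15))/((22*11)*(-20) + g(141, 40)) - 25594) = √((22890 - 151)/((22*11)*(-20) + (78 + 141)) - 25594) = √(22739/(242*(-20) + 219) - 25594) = √(22739/(-4840 + 219) - 25594) = √(22739/(-4621) - 25594) = √(22739*(-1/4621) - 25594) = √(-22739/4621 - 25594) = √(-118292613/4621) = 17*I*√1891453857/4621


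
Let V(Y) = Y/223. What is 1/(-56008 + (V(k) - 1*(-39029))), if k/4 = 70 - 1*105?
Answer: -223/3786457 ≈ -5.8894e-5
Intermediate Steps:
k = -140 (k = 4*(70 - 1*105) = 4*(70 - 105) = 4*(-35) = -140)
V(Y) = Y/223 (V(Y) = Y*(1/223) = Y/223)
1/(-56008 + (V(k) - 1*(-39029))) = 1/(-56008 + ((1/223)*(-140) - 1*(-39029))) = 1/(-56008 + (-140/223 + 39029)) = 1/(-56008 + 8703327/223) = 1/(-3786457/223) = -223/3786457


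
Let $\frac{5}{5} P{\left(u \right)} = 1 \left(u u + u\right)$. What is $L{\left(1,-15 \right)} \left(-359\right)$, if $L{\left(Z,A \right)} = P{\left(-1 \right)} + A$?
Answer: $5385$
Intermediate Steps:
$P{\left(u \right)} = u + u^{2}$ ($P{\left(u \right)} = 1 \left(u u + u\right) = 1 \left(u^{2} + u\right) = 1 \left(u + u^{2}\right) = u + u^{2}$)
$L{\left(Z,A \right)} = A$ ($L{\left(Z,A \right)} = - (1 - 1) + A = \left(-1\right) 0 + A = 0 + A = A$)
$L{\left(1,-15 \right)} \left(-359\right) = \left(-15\right) \left(-359\right) = 5385$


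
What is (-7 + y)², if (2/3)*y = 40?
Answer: 2809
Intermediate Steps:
y = 60 (y = (3/2)*40 = 60)
(-7 + y)² = (-7 + 60)² = 53² = 2809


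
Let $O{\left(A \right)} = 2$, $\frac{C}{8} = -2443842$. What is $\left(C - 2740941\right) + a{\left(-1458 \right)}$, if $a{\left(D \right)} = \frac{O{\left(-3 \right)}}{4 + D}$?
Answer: $- \frac{16206049180}{727} \approx -2.2292 \cdot 10^{7}$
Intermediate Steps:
$C = -19550736$ ($C = 8 \left(-2443842\right) = -19550736$)
$a{\left(D \right)} = \frac{2}{4 + D}$
$\left(C - 2740941\right) + a{\left(-1458 \right)} = \left(-19550736 - 2740941\right) + \frac{2}{4 - 1458} = -22291677 + \frac{2}{-1454} = -22291677 + 2 \left(- \frac{1}{1454}\right) = -22291677 - \frac{1}{727} = - \frac{16206049180}{727}$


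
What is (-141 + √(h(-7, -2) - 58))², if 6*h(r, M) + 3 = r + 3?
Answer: (846 - I*√2130)²/36 ≈ 19822.0 - 2169.1*I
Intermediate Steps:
h(r, M) = r/6 (h(r, M) = -½ + (r + 3)/6 = -½ + (3 + r)/6 = -½ + (½ + r/6) = r/6)
(-141 + √(h(-7, -2) - 58))² = (-141 + √((⅙)*(-7) - 58))² = (-141 + √(-7/6 - 58))² = (-141 + √(-355/6))² = (-141 + I*√2130/6)²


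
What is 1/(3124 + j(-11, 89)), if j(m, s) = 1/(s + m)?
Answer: 78/243673 ≈ 0.00032010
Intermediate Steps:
j(m, s) = 1/(m + s)
1/(3124 + j(-11, 89)) = 1/(3124 + 1/(-11 + 89)) = 1/(3124 + 1/78) = 1/(243673/78) = 78/243673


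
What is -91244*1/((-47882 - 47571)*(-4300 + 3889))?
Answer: -91244/39231183 ≈ -0.0023258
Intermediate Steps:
-91244*1/((-47882 - 47571)*(-4300 + 3889)) = -91244/((-411*(-95453))) = -91244/39231183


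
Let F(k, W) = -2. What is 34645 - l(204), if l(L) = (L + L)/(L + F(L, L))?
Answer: 3498941/101 ≈ 34643.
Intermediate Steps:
l(L) = 2*L/(-2 + L) (l(L) = (L + L)/(L - 2) = (2*L)/(-2 + L) = 2*L/(-2 + L))
34645 - l(204) = 34645 - 2*204/(-2 + 204) = 34645 - 2*204/202 = 34645 - 1*204/101 = 34645 - 204/101 = 3498941/101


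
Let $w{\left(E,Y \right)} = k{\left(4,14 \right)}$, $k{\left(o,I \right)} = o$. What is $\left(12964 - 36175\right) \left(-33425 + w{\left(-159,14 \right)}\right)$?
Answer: $775734831$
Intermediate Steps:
$w{\left(E,Y \right)} = 4$
$\left(12964 - 36175\right) \left(-33425 + w{\left(-159,14 \right)}\right) = \left(12964 - 36175\right) \left(-33425 + 4\right) = \left(-23211\right) \left(-33421\right) = 775734831$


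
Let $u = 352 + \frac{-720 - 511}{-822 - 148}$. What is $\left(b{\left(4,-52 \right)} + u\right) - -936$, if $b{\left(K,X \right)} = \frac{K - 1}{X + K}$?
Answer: $\frac{10004243}{7760} \approx 1289.2$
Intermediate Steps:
$b{\left(K,X \right)} = \frac{-1 + K}{K + X}$
$u = \frac{342671}{970}$ ($u = 352 - \frac{1231}{-970} = 352 - - \frac{1231}{970} = 352 + \frac{1231}{970} = \frac{342671}{970} \approx 353.27$)
$\left(b{\left(4,-52 \right)} + u\right) - -936 = \left(\frac{-1 + 4}{4 - 52} + \frac{342671}{970}\right) - -936 = \left(\frac{1}{-48} \cdot 3 + \frac{342671}{970}\right) + 936 = \left(\left(- \frac{1}{48}\right) 3 + \frac{342671}{970}\right) + 936 = \left(- \frac{1}{16} + \frac{342671}{970}\right) + 936 = \frac{2740883}{7760} + 936 = \frac{10004243}{7760}$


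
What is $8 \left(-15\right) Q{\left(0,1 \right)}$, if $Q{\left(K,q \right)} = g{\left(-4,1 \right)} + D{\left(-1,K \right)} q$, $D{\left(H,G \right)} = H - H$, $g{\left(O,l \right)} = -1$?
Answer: $120$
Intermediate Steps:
$D{\left(H,G \right)} = 0$
$Q{\left(K,q \right)} = -1$ ($Q{\left(K,q \right)} = -1 + 0 q = -1 + 0 = -1$)
$8 \left(-15\right) Q{\left(0,1 \right)} = 8 \left(-15\right) \left(-1\right) = \left(-120\right) \left(-1\right) = 120$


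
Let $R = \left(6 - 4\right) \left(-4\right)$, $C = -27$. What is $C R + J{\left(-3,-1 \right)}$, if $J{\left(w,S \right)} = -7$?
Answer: $209$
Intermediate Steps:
$R = -8$ ($R = 2 \left(-4\right) = -8$)
$C R + J{\left(-3,-1 \right)} = \left(-27\right) \left(-8\right) - 7 = 216 - 7 = 209$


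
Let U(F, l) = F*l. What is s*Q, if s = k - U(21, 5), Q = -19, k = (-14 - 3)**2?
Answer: -3496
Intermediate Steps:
k = 289 (k = (-17)**2 = 289)
s = 184 (s = 289 - 21*5 = 289 - 1*105 = 289 - 105 = 184)
s*Q = 184*(-19) = -3496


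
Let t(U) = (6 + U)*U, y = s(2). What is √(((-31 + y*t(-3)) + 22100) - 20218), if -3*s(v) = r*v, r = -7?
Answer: 3*√201 ≈ 42.532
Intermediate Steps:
s(v) = 7*v/3 (s(v) = -(-7)*v/3 = 7*v/3)
y = 14/3 (y = (7/3)*2 = 14/3 ≈ 4.6667)
t(U) = U*(6 + U)
√(((-31 + y*t(-3)) + 22100) - 20218) = √(((-31 + 14*(-3*(6 - 3))/3) + 22100) - 20218) = √(((-31 + 14*(-3*3)/3) + 22100) - 20218) = √(((-31 + (14/3)*(-9)) + 22100) - 20218) = √(((-31 - 42) + 22100) - 20218) = √((-73 + 22100) - 20218) = √(22027 - 20218) = √1809 = 3*√201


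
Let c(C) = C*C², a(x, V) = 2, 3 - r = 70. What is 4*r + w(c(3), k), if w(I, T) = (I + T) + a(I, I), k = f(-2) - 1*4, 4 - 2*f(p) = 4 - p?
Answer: -244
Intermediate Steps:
r = -67 (r = 3 - 1*70 = 3 - 70 = -67)
c(C) = C³
f(p) = p/2 (f(p) = 2 - (4 - p)/2 = 2 + (-2 + p/2) = p/2)
k = -5 (k = (½)*(-2) - 1*4 = -1 - 4 = -5)
w(I, T) = 2 + I + T (w(I, T) = (I + T) + 2 = 2 + I + T)
4*r + w(c(3), k) = 4*(-67) + (2 + 3³ - 5) = -268 + (2 + 27 - 5) = -268 + 24 = -244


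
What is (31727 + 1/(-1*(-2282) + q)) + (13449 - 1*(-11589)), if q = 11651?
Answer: 790906746/13933 ≈ 56765.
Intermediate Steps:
(31727 + 1/(-1*(-2282) + q)) + (13449 - 1*(-11589)) = (31727 + 1/(-1*(-2282) + 11651)) + (13449 - 1*(-11589)) = (31727 + 1/(2282 + 11651)) + (13449 + 11589) = (31727 + 1/13933) + 25038 = 442052292/13933 + 25038 = 790906746/13933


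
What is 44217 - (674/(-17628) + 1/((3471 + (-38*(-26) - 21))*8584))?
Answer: 7423516983982193/167888155344 ≈ 44217.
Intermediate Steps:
44217 - (674/(-17628) + 1/((3471 + (-38*(-26) - 21))*8584)) = 44217 - (674*(-1/17628) + (1/8584)/(3471 + (988 - 21))) = 44217 - (-337/8814 + (1/8584)/(3471 + 967)) = 44217 - (-337/8814 + (1/8584)/4438) = 44217 - (-337/8814 + (1/4438)*(1/8584)) = 44217 - (-337/8814 + 1/38095792) = 44217 - 1*(-6419136545/167888155344) = 44217 + 6419136545/167888155344 = 7423516983982193/167888155344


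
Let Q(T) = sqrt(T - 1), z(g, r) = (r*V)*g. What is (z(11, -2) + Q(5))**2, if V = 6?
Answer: 16900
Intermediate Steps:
z(g, r) = 6*g*r (z(g, r) = (r*6)*g = (6*r)*g = 6*g*r)
Q(T) = sqrt(-1 + T)
(z(11, -2) + Q(5))**2 = (6*11*(-2) + sqrt(-1 + 5))**2 = (-132 + sqrt(4))**2 = (-132 + 2)**2 = (-130)**2 = 16900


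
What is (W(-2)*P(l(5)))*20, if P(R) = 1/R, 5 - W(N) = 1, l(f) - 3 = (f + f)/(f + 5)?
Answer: 20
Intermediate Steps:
l(f) = 3 + 2*f/(5 + f) (l(f) = 3 + (f + f)/(f + 5) = 3 + (2*f)/(5 + f) = 3 + 2*f/(5 + f))
W(N) = 4 (W(N) = 5 - 1*1 = 5 - 1 = 4)
P(R) = 1/R
(W(-2)*P(l(5)))*20 = (4/((5*(3 + 5)/(5 + 5))))*20 = (4/((5*8/10)))*20 = (4/((5*(⅒)*8)))*20 = (4/4)*20 = (4*(¼))*20 = 1*20 = 20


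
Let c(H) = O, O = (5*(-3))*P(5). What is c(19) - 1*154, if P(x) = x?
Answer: -229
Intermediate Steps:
O = -75 (O = (5*(-3))*5 = -15*5 = -75)
c(H) = -75
c(19) - 1*154 = -75 - 1*154 = -75 - 154 = -229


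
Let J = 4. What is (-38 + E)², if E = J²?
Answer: 484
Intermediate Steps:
E = 16 (E = 4² = 16)
(-38 + E)² = (-38 + 16)² = (-22)² = 484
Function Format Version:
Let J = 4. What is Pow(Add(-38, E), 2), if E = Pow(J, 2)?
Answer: 484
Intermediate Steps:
E = 16 (E = Pow(4, 2) = 16)
Pow(Add(-38, E), 2) = Pow(Add(-38, 16), 2) = Pow(-22, 2) = 484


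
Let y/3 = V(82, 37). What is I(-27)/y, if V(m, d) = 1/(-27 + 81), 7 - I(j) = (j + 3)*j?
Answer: -11538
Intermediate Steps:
I(j) = 7 - j*(3 + j) (I(j) = 7 - (j + 3)*j = 7 - (3 + j)*j = 7 - j*(3 + j))
V(m, d) = 1/54
y = 1/18 (y = 3*(1/54) = 1/18 ≈ 0.055556)
I(-27)/y = (7 - 1*(-27)² - 3*(-27))/(1/18) = (7 - 1*729 + 81)*18 = (7 - 729 + 81)*18 = -641*18 = -11538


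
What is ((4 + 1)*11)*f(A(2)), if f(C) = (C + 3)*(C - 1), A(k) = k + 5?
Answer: 3300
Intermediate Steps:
A(k) = 5 + k
f(C) = (-1 + C)*(3 + C) (f(C) = (3 + C)*(-1 + C) = (-1 + C)*(3 + C))
((4 + 1)*11)*f(A(2)) = ((4 + 1)*11)*(-3 + (5 + 2)**2 + 2*(5 + 2)) = (5*11)*(-3 + 7**2 + 2*7) = 55*(-3 + 49 + 14) = 55*60 = 3300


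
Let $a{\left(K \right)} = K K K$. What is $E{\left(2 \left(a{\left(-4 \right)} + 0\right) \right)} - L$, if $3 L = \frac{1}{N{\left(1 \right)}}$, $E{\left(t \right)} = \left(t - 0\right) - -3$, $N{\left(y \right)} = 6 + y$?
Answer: $- \frac{2626}{21} \approx -125.05$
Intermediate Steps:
$a{\left(K \right)} = K^{3}$ ($a{\left(K \right)} = K^{2} K = K^{3}$)
$E{\left(t \right)} = 3 + t$ ($E{\left(t \right)} = \left(t + 0\right) + 3 = t + 3 = 3 + t$)
$L = \frac{1}{21}$ ($L = \frac{1}{3 \left(6 + 1\right)} = \frac{1}{3 \cdot 7} = \frac{1}{3} \cdot \frac{1}{7} = \frac{1}{21} \approx 0.047619$)
$E{\left(2 \left(a{\left(-4 \right)} + 0\right) \right)} - L = \left(3 + 2 \left(\left(-4\right)^{3} + 0\right)\right) - \frac{1}{21} = \left(3 + 2 \left(-64 + 0\right)\right) - \frac{1}{21} = \left(3 + 2 \left(-64\right)\right) - \frac{1}{21} = \left(3 - 128\right) - \frac{1}{21} = -125 - \frac{1}{21} = - \frac{2626}{21}$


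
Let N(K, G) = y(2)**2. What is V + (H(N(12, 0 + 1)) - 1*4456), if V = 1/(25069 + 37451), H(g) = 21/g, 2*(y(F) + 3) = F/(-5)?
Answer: -8910748933/2000640 ≈ -4453.9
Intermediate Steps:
y(F) = -3 - F/10 (y(F) = -3 + (F/(-5))/2 = -3 + (F*(-1/5))/2 = -3 + (-F/5)/2 = -3 - F/10)
N(K, G) = 256/25 (N(K, G) = (-3 - 1/10*2)**2 = (-3 - 1/5)**2 = (-16/5)**2 = 256/25)
V = 1/62520 ≈ 1.5995e-5
V + (H(N(12, 0 + 1)) - 1*4456) = 1/62520 + (21/(256/25) - 1*4456) = 1/62520 + (21*(25/256) - 4456) = 1/62520 + (525/256 - 4456) = 1/62520 - 1140211/256 = -8910748933/2000640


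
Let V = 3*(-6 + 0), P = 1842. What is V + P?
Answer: 1824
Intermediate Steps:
V = -18 (V = 3*(-6) = -18)
V + P = -18 + 1842 = 1824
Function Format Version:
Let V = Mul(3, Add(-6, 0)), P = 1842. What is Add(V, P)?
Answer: 1824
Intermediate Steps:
V = -18 (V = Mul(3, -6) = -18)
Add(V, P) = Add(-18, 1842) = 1824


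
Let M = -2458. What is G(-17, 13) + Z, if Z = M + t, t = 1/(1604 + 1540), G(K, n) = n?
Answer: -7687079/3144 ≈ -2445.0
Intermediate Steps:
t = 1/3144 ≈ 0.00031807
Z = -7727951/3144 (Z = -2458 + 1/3144 = -7727951/3144 ≈ -2458.0)
G(-17, 13) + Z = 13 - 7727951/3144 = -7687079/3144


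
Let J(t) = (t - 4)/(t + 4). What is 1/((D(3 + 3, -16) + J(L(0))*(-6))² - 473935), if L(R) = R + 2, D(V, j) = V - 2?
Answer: -1/473899 ≈ -2.1102e-6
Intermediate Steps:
D(V, j) = -2 + V
L(R) = 2 + R
J(t) = (-4 + t)/(4 + t)
1/((D(3 + 3, -16) + J(L(0))*(-6))² - 473935) = 1/(((-2 + (3 + 3)) + ((-4 + (2 + 0))/(4 + (2 + 0)))*(-6))² - 473935) = 1/(((-2 + 6) + ((-4 + 2)/(4 + 2))*(-6))² - 473935) = 1/((4 + (-2/6)*(-6))² - 473935) = 1/((4 + ((⅙)*(-2))*(-6))² - 473935) = 1/((4 - ⅓*(-6))² - 473935) = 1/((4 + 2)² - 473935) = 1/(6² - 473935) = 1/(36 - 473935) = 1/(-473899) = -1/473899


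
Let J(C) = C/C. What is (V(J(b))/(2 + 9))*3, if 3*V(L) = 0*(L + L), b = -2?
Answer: 0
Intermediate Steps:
J(C) = 1
V(L) = 0 (V(L) = (0*(L + L))/3 = (0*(2*L))/3 = (⅓)*0 = 0)
(V(J(b))/(2 + 9))*3 = (0/(2 + 9))*3 = (0/11)*3 = ((1/11)*0)*3 = 0*3 = 0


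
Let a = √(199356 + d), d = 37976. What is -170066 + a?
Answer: -170066 + 2*√59333 ≈ -1.6958e+5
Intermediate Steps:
a = 2*√59333 (a = √(199356 + 37976) = √237332 = 2*√59333 ≈ 487.17)
-170066 + a = -170066 + 2*√59333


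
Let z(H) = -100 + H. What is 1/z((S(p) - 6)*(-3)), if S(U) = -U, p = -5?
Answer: -1/97 ≈ -0.010309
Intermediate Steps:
1/z((S(p) - 6)*(-3)) = 1/(-100 + (-1*(-5) - 6)*(-3)) = 1/(-100 + (5 - 6)*(-3)) = 1/(-100 - 1*(-3)) = 1/(-100 + 3) = 1/(-97) = -1/97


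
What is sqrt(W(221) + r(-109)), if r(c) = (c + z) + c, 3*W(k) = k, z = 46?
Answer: I*sqrt(885)/3 ≈ 9.9163*I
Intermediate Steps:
W(k) = k/3
r(c) = 46 + 2*c (r(c) = (c + 46) + c = (46 + c) + c = 46 + 2*c)
sqrt(W(221) + r(-109)) = sqrt((1/3)*221 + (46 + 2*(-109))) = sqrt(221/3 + (46 - 218)) = sqrt(221/3 - 172) = sqrt(-295/3) = I*sqrt(885)/3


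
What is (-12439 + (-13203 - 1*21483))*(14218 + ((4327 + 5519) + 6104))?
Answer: -1421667000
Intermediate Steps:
(-12439 + (-13203 - 1*21483))*(14218 + ((4327 + 5519) + 6104)) = (-12439 + (-13203 - 21483))*(14218 + (9846 + 6104)) = (-12439 - 34686)*(14218 + 15950) = -47125*30168 = -1421667000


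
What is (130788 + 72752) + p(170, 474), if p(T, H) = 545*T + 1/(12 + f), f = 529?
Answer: 160238791/541 ≈ 2.9619e+5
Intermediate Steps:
p(T, H) = 1/541 + 545*T (p(T, H) = 545*T + 1/(12 + 529) = 545*T + 1/541 = 1/541 + 545*T)
(130788 + 72752) + p(170, 474) = (130788 + 72752) + (1/541 + 545*170) = 203540 + (1/541 + 92650) = 203540 + 50123651/541 = 160238791/541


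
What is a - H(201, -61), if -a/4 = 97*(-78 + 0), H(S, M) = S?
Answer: 30063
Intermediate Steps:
a = 30264 (a = -388*(-78 + 0) = -388*(-78) = -4*(-7566) = 30264)
a - H(201, -61) = 30264 - 1*201 = 30264 - 201 = 30063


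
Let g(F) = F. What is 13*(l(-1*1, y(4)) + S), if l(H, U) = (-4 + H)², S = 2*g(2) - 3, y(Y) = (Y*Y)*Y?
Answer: 338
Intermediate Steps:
y(Y) = Y³ (y(Y) = Y²*Y = Y³)
S = 1 (S = 2*2 - 3 = 4 - 3 = 1)
13*(l(-1*1, y(4)) + S) = 13*((-4 - 1*1)² + 1) = 13*((-4 - 1)² + 1) = 13*((-5)² + 1) = 13*(25 + 1) = 13*26 = 338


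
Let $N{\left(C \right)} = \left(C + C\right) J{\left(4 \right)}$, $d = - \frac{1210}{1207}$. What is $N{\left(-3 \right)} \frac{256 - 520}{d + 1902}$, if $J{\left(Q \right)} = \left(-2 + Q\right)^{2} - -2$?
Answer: $\frac{1433916}{286813} \approx 4.9995$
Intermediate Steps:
$d = - \frac{1210}{1207}$ ($d = \left(-1210\right) \frac{1}{1207} = - \frac{1210}{1207} \approx -1.0025$)
$J{\left(Q \right)} = 2 + \left(-2 + Q\right)^{2}$ ($J{\left(Q \right)} = \left(-2 + Q\right)^{2} + 2 = 2 + \left(-2 + Q\right)^{2}$)
$N{\left(C \right)} = 12 C$ ($N{\left(C \right)} = \left(C + C\right) \left(2 + \left(-2 + 4\right)^{2}\right) = 2 C \left(2 + 2^{2}\right) = 2 C \left(2 + 4\right) = 2 C 6 = 12 C$)
$N{\left(-3 \right)} \frac{256 - 520}{d + 1902} = 12 \left(-3\right) \frac{256 - 520}{- \frac{1210}{1207} + 1902} = - 36 \left(- \frac{264}{\frac{2294504}{1207}}\right) = - 36 \left(\left(-264\right) \frac{1207}{2294504}\right) = \left(-36\right) \left(- \frac{39831}{286813}\right) = \frac{1433916}{286813}$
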